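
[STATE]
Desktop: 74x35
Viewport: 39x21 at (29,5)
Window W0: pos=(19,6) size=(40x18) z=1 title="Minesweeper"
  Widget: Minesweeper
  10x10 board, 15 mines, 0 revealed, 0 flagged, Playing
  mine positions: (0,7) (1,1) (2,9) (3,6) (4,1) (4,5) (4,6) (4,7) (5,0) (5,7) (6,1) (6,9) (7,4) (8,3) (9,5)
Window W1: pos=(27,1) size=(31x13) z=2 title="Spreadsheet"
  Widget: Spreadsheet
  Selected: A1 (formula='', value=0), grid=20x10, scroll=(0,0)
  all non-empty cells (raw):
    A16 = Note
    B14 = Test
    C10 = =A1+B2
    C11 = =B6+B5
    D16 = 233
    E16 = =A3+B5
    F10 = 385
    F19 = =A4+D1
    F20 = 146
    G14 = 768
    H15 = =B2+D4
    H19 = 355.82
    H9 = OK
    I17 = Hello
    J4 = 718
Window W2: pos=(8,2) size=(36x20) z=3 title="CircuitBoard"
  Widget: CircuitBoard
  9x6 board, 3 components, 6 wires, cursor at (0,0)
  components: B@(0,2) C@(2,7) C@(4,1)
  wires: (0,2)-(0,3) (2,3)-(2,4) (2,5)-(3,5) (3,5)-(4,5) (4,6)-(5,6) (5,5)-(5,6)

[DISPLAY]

              ┃       C     ┃          
              ┃-------------┃┓         
              ┃   0       0 ┃┃         
              ┃   0       0 ┃┨         
              ┃   0       0 ┃┃         
·   ·       C ┃   0       0 ┃┃         
    │         ┃   0       0 ┃┃         
    ·         ┃   0       0 ┃┃         
    │         ┃━━━━━━━━━━━━━┛┃         
    ·   ·     ┃              ┃         
        │     ┃              ┃         
    · ─ ·     ┃              ┃         
              ┃              ┃         
              ┃              ┃         
              ┃              ┃         
              ┃              ┃         
━━━━━━━━━━━━━━┛              ┃         
                             ┃         
━━━━━━━━━━━━━━━━━━━━━━━━━━━━━┛         
                                       
                                       


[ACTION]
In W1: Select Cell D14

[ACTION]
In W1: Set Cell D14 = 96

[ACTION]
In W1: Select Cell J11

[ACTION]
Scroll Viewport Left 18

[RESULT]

 0 1 2 3 4 5 6 7 8              ┃      
 [.]      B ─ ·                 ┃------
                                ┃   0  
                                ┃   0  
                                ┃   0  
              · ─ ·   ·       C ┃   0  
                      │         ┃   0  
                      ·         ┃   0  
                      │         ┃━━━━━━
      C               ·   ·     ┃      
                          │     ┃      
                      · ─ ·     ┃      
rsor: (0,0)                     ┃      
                                ┃      
                                ┃      
                                ┃      
━━━━━━━━━━━━━━━━━━━━━━━━━━━━━━━━┛      
        ┃                              
        ┗━━━━━━━━━━━━━━━━━━━━━━━━━━━━━━
                                       
                                       


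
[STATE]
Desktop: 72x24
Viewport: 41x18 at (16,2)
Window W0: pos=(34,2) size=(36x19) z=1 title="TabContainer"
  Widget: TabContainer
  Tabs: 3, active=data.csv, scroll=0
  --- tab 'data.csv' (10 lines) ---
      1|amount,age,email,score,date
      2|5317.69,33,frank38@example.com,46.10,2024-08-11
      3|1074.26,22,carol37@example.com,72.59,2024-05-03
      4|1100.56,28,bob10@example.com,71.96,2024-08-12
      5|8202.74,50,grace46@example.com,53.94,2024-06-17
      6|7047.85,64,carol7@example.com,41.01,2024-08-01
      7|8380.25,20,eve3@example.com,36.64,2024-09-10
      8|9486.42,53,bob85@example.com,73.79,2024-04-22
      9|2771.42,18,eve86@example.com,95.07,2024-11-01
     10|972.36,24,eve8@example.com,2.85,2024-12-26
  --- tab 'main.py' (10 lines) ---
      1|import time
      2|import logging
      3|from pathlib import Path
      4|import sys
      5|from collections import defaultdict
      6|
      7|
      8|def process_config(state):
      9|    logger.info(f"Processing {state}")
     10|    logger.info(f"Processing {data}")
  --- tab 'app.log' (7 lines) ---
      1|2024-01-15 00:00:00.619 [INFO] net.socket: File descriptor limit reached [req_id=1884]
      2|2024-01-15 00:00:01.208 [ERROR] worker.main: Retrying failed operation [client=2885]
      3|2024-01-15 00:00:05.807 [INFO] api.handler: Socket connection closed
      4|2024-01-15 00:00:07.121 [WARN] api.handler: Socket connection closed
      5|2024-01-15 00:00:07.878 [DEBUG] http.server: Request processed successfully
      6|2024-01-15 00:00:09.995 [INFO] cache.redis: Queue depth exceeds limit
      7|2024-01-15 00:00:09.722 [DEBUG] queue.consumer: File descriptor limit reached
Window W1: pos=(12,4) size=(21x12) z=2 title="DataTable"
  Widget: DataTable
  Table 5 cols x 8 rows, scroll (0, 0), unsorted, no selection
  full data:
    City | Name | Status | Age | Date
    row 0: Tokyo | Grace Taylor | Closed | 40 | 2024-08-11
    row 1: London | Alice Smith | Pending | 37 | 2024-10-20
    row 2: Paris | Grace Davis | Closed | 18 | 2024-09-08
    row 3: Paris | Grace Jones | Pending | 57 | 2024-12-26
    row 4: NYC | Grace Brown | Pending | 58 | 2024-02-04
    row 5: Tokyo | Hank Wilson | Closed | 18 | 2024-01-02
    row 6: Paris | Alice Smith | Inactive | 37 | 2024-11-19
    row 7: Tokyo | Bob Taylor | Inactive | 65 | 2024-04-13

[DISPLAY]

                  ┏━━━━━━━━━━━━━━━━━━━━━━
                  ┃ TabContainer         
━━━━━━━━━━━━━━━━┓ ┠──────────────────────
taTable         ┃ ┃[data.csv]│ main.py │ 
────────────────┨ ┃──────────────────────
y  │Name        ┃ ┃amount,age,email,score
───┼────────────┃ ┃5317.69,33,frank38@exa
yo │Grace Taylor┃ ┃1074.26,22,carol37@exa
don│Alice Smith ┃ ┃1100.56,28,bob10@examp
is │Grace Davis ┃ ┃8202.74,50,grace46@exa
is │Grace Jones ┃ ┃7047.85,64,carol7@exam
   │Grace Brown ┃ ┃8380.25,20,eve3@exampl
yo │Hank Wilson ┃ ┃9486.42,53,bob85@examp
━━━━━━━━━━━━━━━━┛ ┃2771.42,18,eve86@examp
                  ┃972.36,24,eve8@example
                  ┃                      
                  ┃                      
                  ┃                      


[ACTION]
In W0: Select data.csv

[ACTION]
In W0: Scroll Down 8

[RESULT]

                  ┏━━━━━━━━━━━━━━━━━━━━━━
                  ┃ TabContainer         
━━━━━━━━━━━━━━━━┓ ┠──────────────────────
taTable         ┃ ┃[data.csv]│ main.py │ 
────────────────┨ ┃──────────────────────
y  │Name        ┃ ┃2771.42,18,eve86@examp
───┼────────────┃ ┃972.36,24,eve8@example
yo │Grace Taylor┃ ┃                      
don│Alice Smith ┃ ┃                      
is │Grace Davis ┃ ┃                      
is │Grace Jones ┃ ┃                      
   │Grace Brown ┃ ┃                      
yo │Hank Wilson ┃ ┃                      
━━━━━━━━━━━━━━━━┛ ┃                      
                  ┃                      
                  ┃                      
                  ┃                      
                  ┃                      


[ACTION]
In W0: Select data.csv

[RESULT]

                  ┏━━━━━━━━━━━━━━━━━━━━━━
                  ┃ TabContainer         
━━━━━━━━━━━━━━━━┓ ┠──────────────────────
taTable         ┃ ┃[data.csv]│ main.py │ 
────────────────┨ ┃──────────────────────
y  │Name        ┃ ┃amount,age,email,score
───┼────────────┃ ┃5317.69,33,frank38@exa
yo │Grace Taylor┃ ┃1074.26,22,carol37@exa
don│Alice Smith ┃ ┃1100.56,28,bob10@examp
is │Grace Davis ┃ ┃8202.74,50,grace46@exa
is │Grace Jones ┃ ┃7047.85,64,carol7@exam
   │Grace Brown ┃ ┃8380.25,20,eve3@exampl
yo │Hank Wilson ┃ ┃9486.42,53,bob85@examp
━━━━━━━━━━━━━━━━┛ ┃2771.42,18,eve86@examp
                  ┃972.36,24,eve8@example
                  ┃                      
                  ┃                      
                  ┃                      


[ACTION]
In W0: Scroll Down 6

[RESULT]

                  ┏━━━━━━━━━━━━━━━━━━━━━━
                  ┃ TabContainer         
━━━━━━━━━━━━━━━━┓ ┠──────────────────────
taTable         ┃ ┃[data.csv]│ main.py │ 
────────────────┨ ┃──────────────────────
y  │Name        ┃ ┃8380.25,20,eve3@exampl
───┼────────────┃ ┃9486.42,53,bob85@examp
yo │Grace Taylor┃ ┃2771.42,18,eve86@examp
don│Alice Smith ┃ ┃972.36,24,eve8@example
is │Grace Davis ┃ ┃                      
is │Grace Jones ┃ ┃                      
   │Grace Brown ┃ ┃                      
yo │Hank Wilson ┃ ┃                      
━━━━━━━━━━━━━━━━┛ ┃                      
                  ┃                      
                  ┃                      
                  ┃                      
                  ┃                      


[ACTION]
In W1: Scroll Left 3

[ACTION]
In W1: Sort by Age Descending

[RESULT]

                  ┏━━━━━━━━━━━━━━━━━━━━━━
                  ┃ TabContainer         
━━━━━━━━━━━━━━━━┓ ┠──────────────────────
taTable         ┃ ┃[data.csv]│ main.py │ 
────────────────┨ ┃──────────────────────
y  │Name        ┃ ┃8380.25,20,eve3@exampl
───┼────────────┃ ┃9486.42,53,bob85@examp
yo │Bob Taylor  ┃ ┃2771.42,18,eve86@examp
   │Grace Brown ┃ ┃972.36,24,eve8@example
is │Grace Jones ┃ ┃                      
yo │Grace Taylor┃ ┃                      
don│Alice Smith ┃ ┃                      
is │Alice Smith ┃ ┃                      
━━━━━━━━━━━━━━━━┛ ┃                      
                  ┃                      
                  ┃                      
                  ┃                      
                  ┃                      


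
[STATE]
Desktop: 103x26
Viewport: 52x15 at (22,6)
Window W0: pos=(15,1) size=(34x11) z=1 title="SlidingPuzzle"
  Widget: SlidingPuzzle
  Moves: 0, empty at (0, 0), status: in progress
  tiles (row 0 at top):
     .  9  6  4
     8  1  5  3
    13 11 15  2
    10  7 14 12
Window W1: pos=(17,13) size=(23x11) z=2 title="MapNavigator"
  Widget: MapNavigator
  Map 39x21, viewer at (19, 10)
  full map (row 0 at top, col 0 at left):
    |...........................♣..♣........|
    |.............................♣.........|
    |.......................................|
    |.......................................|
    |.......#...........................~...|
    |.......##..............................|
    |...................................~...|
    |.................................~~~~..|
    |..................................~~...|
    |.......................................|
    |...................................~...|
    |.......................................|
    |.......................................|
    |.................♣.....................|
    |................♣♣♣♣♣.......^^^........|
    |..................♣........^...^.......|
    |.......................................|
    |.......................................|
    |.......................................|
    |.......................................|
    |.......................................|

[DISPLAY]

────┼────┼────┤           ┃                         
  1 │  5 │  3 │           ┃                         
────┼────┼────┤           ┃                         
 11 │ 15 │  2 │           ┃                         
────┼────┼────┤           ┃                         
━━━━━━━━━━━━━━━━━━━━━━━━━━┛                         
                                                    
━━━━━━━━━━━━━━━━━┓                                  
Navigator        ┃                                  
─────────────────┨                                  
.................┃                                  
.................┃                                  
.................┃                                  
......@..........┃                                  
.................┃                                  


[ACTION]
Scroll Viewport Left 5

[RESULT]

────┼────┼────┼────┤           ┃                    
  8 │  1 │  5 │  3 │           ┃                    
────┼────┼────┼────┤           ┃                    
 13 │ 11 │ 15 │  2 │           ┃                    
────┼────┼────┼────┤           ┃                    
━━━━━━━━━━━━━━━━━━━━━━━━━━━━━━━┛                    
                                                    
┏━━━━━━━━━━━━━━━━━━━━━┓                             
┃ MapNavigator        ┃                             
┠─────────────────────┨                             
┃.....................┃                             
┃.....................┃                             
┃.....................┃                             
┃..........@..........┃                             
┃.....................┃                             


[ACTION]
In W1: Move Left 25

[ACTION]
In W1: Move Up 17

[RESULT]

────┼────┼────┼────┤           ┃                    
  8 │  1 │  5 │  3 │           ┃                    
────┼────┼────┼────┤           ┃                    
 13 │ 11 │ 15 │  2 │           ┃                    
────┼────┼────┼────┤           ┃                    
━━━━━━━━━━━━━━━━━━━━━━━━━━━━━━━┛                    
                                                    
┏━━━━━━━━━━━━━━━━━━━━━┓                             
┃ MapNavigator        ┃                             
┠─────────────────────┨                             
┃                     ┃                             
┃                     ┃                             
┃                     ┃                             
┃          @..........┃                             
┃          ...........┃                             


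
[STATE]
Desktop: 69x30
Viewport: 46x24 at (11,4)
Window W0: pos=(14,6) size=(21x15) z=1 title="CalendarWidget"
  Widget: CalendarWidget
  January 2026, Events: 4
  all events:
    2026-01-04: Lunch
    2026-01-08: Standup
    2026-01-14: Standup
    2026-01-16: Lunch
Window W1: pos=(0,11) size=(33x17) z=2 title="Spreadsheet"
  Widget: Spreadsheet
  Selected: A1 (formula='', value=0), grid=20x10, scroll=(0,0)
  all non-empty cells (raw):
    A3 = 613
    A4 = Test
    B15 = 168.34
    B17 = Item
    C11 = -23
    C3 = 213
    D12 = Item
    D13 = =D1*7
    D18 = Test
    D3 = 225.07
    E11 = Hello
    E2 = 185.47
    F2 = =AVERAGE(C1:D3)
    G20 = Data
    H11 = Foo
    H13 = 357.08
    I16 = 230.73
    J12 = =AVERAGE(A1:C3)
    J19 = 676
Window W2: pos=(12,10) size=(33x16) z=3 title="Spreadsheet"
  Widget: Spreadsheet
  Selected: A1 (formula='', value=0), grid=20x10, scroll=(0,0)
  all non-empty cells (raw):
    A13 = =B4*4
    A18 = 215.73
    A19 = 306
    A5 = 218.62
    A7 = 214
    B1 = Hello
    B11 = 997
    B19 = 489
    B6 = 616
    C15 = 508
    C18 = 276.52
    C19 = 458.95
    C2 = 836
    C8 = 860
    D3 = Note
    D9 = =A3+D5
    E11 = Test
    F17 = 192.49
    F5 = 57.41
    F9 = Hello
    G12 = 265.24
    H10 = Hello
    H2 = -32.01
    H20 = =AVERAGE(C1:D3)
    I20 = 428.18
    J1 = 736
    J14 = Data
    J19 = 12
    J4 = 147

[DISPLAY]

                                              
                                              
   ┏━━━━━━━━━━━━━━━━━━━┓                      
   ┃ CalendarWidget    ┃                      
   ┠───────────────────┨                      
   ┃    January 2026   ┃                      
 ┏━━━━━━━━━━━━━━━━━━━━━━━━━━━━━━━┓            
━┃ Spreadsheet                   ┃            
e┠───────────────────────────────┨            
─┃A1:                            ┃            
 ┃       A       B       C       ┃            
 ┃-------------------------------┃            
-┃  1      [0]Hello          0   ┃            
0┃  2        0       0     836   ┃            
 ┃  3        0       0       0Not┃            
1┃  4        0       0       0   ┃            
 ┃  5   218.62       0       0   ┃            
 ┃  6        0     616       0   ┃            
 ┃  7      214       0       0   ┃            
 ┃  8        0       0     860   ┃            
 ┃  9        0       0       0   ┃            
 ┗━━━━━━━━━━━━━━━━━━━━━━━━━━━━━━━┛            
 0       0       0   ┃                        
━━━━━━━━━━━━━━━━━━━━━┛                        


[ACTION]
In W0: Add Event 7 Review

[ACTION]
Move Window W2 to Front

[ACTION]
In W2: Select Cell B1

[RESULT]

                                              
                                              
   ┏━━━━━━━━━━━━━━━━━━━┓                      
   ┃ CalendarWidget    ┃                      
   ┠───────────────────┨                      
   ┃    January 2026   ┃                      
 ┏━━━━━━━━━━━━━━━━━━━━━━━━━━━━━━━┓            
━┃ Spreadsheet                   ┃            
e┠───────────────────────────────┨            
─┃B1: Hello                      ┃            
 ┃       A       B       C       ┃            
 ┃-------------------------------┃            
-┃  1        0[Hello]        0   ┃            
0┃  2        0       0     836   ┃            
 ┃  3        0       0       0Not┃            
1┃  4        0       0       0   ┃            
 ┃  5   218.62       0       0   ┃            
 ┃  6        0     616       0   ┃            
 ┃  7      214       0       0   ┃            
 ┃  8        0       0     860   ┃            
 ┃  9        0       0       0   ┃            
 ┗━━━━━━━━━━━━━━━━━━━━━━━━━━━━━━━┛            
 0       0       0   ┃                        
━━━━━━━━━━━━━━━━━━━━━┛                        


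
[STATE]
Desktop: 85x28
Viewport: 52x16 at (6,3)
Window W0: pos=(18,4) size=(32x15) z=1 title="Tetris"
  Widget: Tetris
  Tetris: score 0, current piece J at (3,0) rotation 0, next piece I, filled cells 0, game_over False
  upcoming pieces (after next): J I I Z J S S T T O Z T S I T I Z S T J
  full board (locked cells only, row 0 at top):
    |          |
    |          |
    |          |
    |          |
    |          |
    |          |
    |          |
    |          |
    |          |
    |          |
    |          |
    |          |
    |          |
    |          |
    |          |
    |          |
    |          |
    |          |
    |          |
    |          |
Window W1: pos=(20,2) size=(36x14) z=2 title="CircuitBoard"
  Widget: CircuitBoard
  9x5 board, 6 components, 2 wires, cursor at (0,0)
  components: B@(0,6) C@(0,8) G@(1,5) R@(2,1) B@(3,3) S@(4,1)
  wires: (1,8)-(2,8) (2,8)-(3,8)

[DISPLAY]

              ┃ CircuitBoard                     ┃  
            ┏━┠──────────────────────────────────┨  
            ┃ ┃   0 1 2 3 4 5 6 7 8              ┃  
            ┠─┃0  [.]                      B     ┃  
            ┃ ┃                                  ┃  
            ┃ ┃1                       G         ┃  
            ┃ ┃                                  ┃  
            ┃ ┃2       R                         ┃  
            ┃ ┃                                  ┃  
            ┃ ┃3               B                 ┃  
            ┃ ┃                                  ┃  
            ┃ ┃4       S                         ┃  
            ┃ ┗━━━━━━━━━━━━━━━━━━━━━━━━━━━━━━━━━━┛  
            ┃          │                   ┃        
            ┃          │                   ┃        
            ┗━━━━━━━━━━━━━━━━━━━━━━━━━━━━━━┛        


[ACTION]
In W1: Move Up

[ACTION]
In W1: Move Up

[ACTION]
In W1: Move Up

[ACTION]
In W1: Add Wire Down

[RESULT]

              ┃ CircuitBoard                     ┃  
            ┏━┠──────────────────────────────────┨  
            ┃ ┃   0 1 2 3 4 5 6 7 8              ┃  
            ┠─┃0  [.]                      B     ┃  
            ┃ ┃    │                             ┃  
            ┃ ┃1   ·                   G         ┃  
            ┃ ┃                                  ┃  
            ┃ ┃2       R                         ┃  
            ┃ ┃                                  ┃  
            ┃ ┃3               B                 ┃  
            ┃ ┃                                  ┃  
            ┃ ┃4       S                         ┃  
            ┃ ┗━━━━━━━━━━━━━━━━━━━━━━━━━━━━━━━━━━┛  
            ┃          │                   ┃        
            ┃          │                   ┃        
            ┗━━━━━━━━━━━━━━━━━━━━━━━━━━━━━━┛        


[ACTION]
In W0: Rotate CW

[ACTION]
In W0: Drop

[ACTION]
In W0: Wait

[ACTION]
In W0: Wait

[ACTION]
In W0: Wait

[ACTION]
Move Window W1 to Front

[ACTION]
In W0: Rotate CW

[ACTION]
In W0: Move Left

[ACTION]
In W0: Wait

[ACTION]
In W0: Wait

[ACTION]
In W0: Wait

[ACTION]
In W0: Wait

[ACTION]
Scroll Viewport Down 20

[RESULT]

            ┃ ┃3               B                 ┃  
            ┃ ┃                                  ┃  
            ┃ ┃4       S                         ┃  
            ┃ ┗━━━━━━━━━━━━━━━━━━━━━━━━━━━━━━━━━━┛  
            ┃          │                   ┃        
            ┃          │                   ┃        
            ┗━━━━━━━━━━━━━━━━━━━━━━━━━━━━━━┛        
                                                    
                                                    
                                                    
                                                    
                                                    
                                                    
                                                    
                                                    
                                                    


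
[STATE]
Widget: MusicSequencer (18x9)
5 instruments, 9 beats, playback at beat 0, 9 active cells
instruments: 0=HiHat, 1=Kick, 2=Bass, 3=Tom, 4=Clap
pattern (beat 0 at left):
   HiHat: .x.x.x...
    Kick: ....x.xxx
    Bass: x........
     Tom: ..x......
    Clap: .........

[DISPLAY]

      ▼12345678   
 HiHat·█·█·█···   
  Kick····█·███   
  Bass█········   
   Tom··█······   
  Clap·········   
                  
                  
                  


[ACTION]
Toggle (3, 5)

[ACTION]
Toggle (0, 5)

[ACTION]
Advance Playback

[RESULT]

      0▼2345678   
 HiHat·█·█·····   
  Kick····█·███   
  Bass█········   
   Tom··█··█···   
  Clap·········   
                  
                  
                  


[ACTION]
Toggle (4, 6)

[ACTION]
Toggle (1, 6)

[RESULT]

      0▼2345678   
 HiHat·█·█·····   
  Kick····█··██   
  Bass█········   
   Tom··█··█···   
  Clap······█··   
                  
                  
                  


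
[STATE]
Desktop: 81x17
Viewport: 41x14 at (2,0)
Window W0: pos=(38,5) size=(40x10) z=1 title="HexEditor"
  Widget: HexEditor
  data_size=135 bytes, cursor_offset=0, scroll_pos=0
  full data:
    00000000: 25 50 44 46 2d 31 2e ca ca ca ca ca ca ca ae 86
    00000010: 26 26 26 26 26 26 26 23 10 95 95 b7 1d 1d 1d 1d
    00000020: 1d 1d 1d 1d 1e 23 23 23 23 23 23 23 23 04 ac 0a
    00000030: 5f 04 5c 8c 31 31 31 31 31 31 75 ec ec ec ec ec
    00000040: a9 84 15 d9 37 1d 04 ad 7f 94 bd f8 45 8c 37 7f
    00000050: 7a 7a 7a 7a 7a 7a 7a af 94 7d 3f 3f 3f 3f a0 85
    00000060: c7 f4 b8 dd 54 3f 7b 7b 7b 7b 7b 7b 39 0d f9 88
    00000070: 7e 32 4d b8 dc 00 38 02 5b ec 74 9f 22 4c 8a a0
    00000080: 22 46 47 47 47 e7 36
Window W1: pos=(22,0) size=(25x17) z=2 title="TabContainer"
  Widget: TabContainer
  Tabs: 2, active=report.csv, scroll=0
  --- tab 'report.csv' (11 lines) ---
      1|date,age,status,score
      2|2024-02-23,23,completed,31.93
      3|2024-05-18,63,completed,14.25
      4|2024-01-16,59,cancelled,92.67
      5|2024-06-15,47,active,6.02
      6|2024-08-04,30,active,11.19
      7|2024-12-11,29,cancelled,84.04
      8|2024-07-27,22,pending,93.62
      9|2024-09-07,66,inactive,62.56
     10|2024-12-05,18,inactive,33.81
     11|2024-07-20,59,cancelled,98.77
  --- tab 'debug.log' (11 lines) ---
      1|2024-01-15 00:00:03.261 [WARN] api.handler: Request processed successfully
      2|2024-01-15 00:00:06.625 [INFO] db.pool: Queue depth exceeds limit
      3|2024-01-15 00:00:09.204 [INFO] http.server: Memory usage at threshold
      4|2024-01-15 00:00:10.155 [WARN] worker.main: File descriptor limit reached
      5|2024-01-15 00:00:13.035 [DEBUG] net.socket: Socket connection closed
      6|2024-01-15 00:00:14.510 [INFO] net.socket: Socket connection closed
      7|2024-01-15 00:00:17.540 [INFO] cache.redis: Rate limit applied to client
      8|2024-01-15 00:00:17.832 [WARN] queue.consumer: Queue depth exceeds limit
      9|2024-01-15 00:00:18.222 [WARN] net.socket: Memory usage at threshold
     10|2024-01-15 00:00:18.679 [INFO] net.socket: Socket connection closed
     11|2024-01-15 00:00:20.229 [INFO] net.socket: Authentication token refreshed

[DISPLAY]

                    ┏━━━━━━━━━━━━━━━━━━━━
                    ┃ TabContainer       
                    ┠────────────────────
                    ┃[report.csv]│ debug.
                    ┃────────────────────
                    ┃date,age,status,scor
                    ┃2024-02-23,23,comple
                    ┃2024-05-18,63,comple
                    ┃2024-01-16,59,cancel
                    ┃2024-06-15,47,active
                    ┃2024-08-04,30,active
                    ┃2024-12-11,29,cancel
                    ┃2024-07-27,22,pendin
                    ┃2024-09-07,66,inacti


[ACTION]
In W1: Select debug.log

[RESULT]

                    ┏━━━━━━━━━━━━━━━━━━━━
                    ┃ TabContainer       
                    ┠────────────────────
                    ┃ report.csv │[debug.
                    ┃────────────────────
                    ┃2024-01-15 00:00:03.
                    ┃2024-01-15 00:00:06.
                    ┃2024-01-15 00:00:09.
                    ┃2024-01-15 00:00:10.
                    ┃2024-01-15 00:00:13.
                    ┃2024-01-15 00:00:14.
                    ┃2024-01-15 00:00:17.
                    ┃2024-01-15 00:00:17.
                    ┃2024-01-15 00:00:18.


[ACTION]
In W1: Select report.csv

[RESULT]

                    ┏━━━━━━━━━━━━━━━━━━━━
                    ┃ TabContainer       
                    ┠────────────────────
                    ┃[report.csv]│ debug.
                    ┃────────────────────
                    ┃date,age,status,scor
                    ┃2024-02-23,23,comple
                    ┃2024-05-18,63,comple
                    ┃2024-01-16,59,cancel
                    ┃2024-06-15,47,active
                    ┃2024-08-04,30,active
                    ┃2024-12-11,29,cancel
                    ┃2024-07-27,22,pendin
                    ┃2024-09-07,66,inacti


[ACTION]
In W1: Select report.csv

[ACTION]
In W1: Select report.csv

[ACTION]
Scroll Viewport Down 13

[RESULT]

                    ┃[report.csv]│ debug.
                    ┃────────────────────
                    ┃date,age,status,scor
                    ┃2024-02-23,23,comple
                    ┃2024-05-18,63,comple
                    ┃2024-01-16,59,cancel
                    ┃2024-06-15,47,active
                    ┃2024-08-04,30,active
                    ┃2024-12-11,29,cancel
                    ┃2024-07-27,22,pendin
                    ┃2024-09-07,66,inacti
                    ┃2024-12-05,18,inacti
                    ┃2024-07-20,59,cancel
                    ┗━━━━━━━━━━━━━━━━━━━━


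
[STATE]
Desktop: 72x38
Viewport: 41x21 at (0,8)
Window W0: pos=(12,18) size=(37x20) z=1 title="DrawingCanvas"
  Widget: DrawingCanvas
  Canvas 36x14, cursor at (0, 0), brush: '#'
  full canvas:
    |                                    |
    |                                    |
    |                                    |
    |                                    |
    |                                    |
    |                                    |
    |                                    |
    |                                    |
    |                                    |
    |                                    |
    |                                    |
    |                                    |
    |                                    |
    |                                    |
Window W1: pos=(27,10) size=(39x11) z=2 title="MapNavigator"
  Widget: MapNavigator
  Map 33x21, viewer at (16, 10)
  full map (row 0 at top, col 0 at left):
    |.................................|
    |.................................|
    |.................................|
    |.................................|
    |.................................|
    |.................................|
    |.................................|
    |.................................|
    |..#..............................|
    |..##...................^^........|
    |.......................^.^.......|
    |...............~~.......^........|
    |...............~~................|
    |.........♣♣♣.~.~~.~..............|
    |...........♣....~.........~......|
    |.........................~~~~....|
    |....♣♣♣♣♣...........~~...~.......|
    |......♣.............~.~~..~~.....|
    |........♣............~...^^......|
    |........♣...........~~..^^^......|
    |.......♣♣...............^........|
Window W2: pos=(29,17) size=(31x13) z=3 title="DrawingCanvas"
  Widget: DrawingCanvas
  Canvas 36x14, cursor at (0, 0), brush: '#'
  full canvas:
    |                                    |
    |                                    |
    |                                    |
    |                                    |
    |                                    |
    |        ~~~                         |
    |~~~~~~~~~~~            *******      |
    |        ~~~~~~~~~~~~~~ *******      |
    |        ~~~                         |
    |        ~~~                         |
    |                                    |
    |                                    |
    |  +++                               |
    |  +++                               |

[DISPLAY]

                                         
                                         
                           ┏━━━━━━━━━━━━━
                           ┃ MapNavigator
                           ┠─────────────
                           ┃  ...........
                           ┃  ..#........
                           ┃  ..##.......
                           ┃  ...........
                           ┃ ┏━━━━━━━━━━━
            ┏━━━━━━━━━━━━━━┃ ┃ DrawingCan
            ┃ DrawingCanvas┃ ┠───────────
            ┠──────────────┗━┃+          
            ┃+               ┃           
            ┃                ┃           
            ┃                ┃           
            ┃                ┃           
            ┃                ┃        ~~~
            ┃                ┃~~~~~~~~~~~
            ┃                ┃        ~~~
            ┃                ┃        ~~~


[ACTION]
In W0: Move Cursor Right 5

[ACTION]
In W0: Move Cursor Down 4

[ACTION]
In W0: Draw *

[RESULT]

                                         
                                         
                           ┏━━━━━━━━━━━━━
                           ┃ MapNavigator
                           ┠─────────────
                           ┃  ...........
                           ┃  ..#........
                           ┃  ..##.......
                           ┃  ...........
                           ┃ ┏━━━━━━━━━━━
            ┏━━━━━━━━━━━━━━┃ ┃ DrawingCan
            ┃ DrawingCanvas┃ ┠───────────
            ┠──────────────┗━┃+          
            ┃                ┃           
            ┃                ┃           
            ┃                ┃           
            ┃                ┃           
            ┃     *          ┃        ~~~
            ┃                ┃~~~~~~~~~~~
            ┃                ┃        ~~~
            ┃                ┃        ~~~


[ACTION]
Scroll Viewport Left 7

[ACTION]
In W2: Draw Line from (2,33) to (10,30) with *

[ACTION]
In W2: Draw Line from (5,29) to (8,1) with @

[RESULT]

                                         
                                         
                           ┏━━━━━━━━━━━━━
                           ┃ MapNavigator
                           ┠─────────────
                           ┃  ...........
                           ┃  ..#........
                           ┃  ..##.......
                           ┃  ...........
                           ┃ ┏━━━━━━━━━━━
            ┏━━━━━━━━━━━━━━┃ ┃ DrawingCan
            ┃ DrawingCanvas┃ ┠───────────
            ┠──────────────┗━┃+          
            ┃                ┃           
            ┃                ┃           
            ┃                ┃           
            ┃                ┃           
            ┃     *          ┃        ~~~
            ┃                ┃~~~~~~~~~~~
            ┃                ┃      @@@@@
            ┃                ┃ @@@@@  ~~~


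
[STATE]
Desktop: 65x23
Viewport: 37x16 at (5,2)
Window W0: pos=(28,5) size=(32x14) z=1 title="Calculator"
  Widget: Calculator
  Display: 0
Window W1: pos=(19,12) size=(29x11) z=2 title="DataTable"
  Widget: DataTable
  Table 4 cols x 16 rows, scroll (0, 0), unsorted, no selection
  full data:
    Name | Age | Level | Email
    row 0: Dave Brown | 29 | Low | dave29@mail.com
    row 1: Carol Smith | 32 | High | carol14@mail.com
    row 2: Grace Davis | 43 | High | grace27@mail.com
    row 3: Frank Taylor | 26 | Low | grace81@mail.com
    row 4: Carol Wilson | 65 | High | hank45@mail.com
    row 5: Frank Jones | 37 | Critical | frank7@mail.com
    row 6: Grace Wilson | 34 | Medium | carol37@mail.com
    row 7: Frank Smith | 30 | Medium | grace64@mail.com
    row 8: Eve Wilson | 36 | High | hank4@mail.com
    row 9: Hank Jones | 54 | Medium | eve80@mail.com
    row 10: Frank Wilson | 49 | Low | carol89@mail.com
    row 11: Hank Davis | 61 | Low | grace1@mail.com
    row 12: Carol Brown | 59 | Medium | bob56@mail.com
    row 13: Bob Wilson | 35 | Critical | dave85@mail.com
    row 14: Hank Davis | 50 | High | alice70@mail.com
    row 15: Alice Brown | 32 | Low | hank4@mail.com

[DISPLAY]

                                     
                                     
                                     
                       ┏━━━━━━━━━━━━━
                       ┃ Calculator  
                       ┠─────────────
                       ┃             
                       ┃┌───┬───┬───┬
                       ┃│ 7 │ 8 │ 9 │
                       ┃├───┼───┼───┼
              ┏━━━━━━━━━━━━━━━━━━━━━━
              ┃ DataTable            
              ┠──────────────────────
              ┃Name        │Age│Level
              ┃────────────┼───┼─────
              ┃Dave Brown  │29 │Low  


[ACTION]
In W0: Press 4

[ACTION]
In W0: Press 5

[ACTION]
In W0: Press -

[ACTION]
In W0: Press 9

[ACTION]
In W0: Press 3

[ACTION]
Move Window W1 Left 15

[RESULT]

                                     
                                     
                                     
                       ┏━━━━━━━━━━━━━
                       ┃ Calculator  
                       ┠─────────────
                       ┃             
                       ┃┌───┬───┬───┬
                       ┃│ 7 │ 8 │ 9 │
                       ┃├───┼───┼───┼
━━━━━━━━━━━━━━━━━━━━━━━━━━━┓│ 5 │ 6 │
 DataTable                 ┃┼───┼───┼
───────────────────────────┨│ 2 │ 3 │
Name        │Age│Level   │E┃┼───┼───┼
────────────┼───┼────────┼─┃│ . │ = │
Dave Brown  │29 │Low     │d┃┴───┴───┴
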